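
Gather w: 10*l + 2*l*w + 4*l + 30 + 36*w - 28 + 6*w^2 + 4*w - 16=14*l + 6*w^2 + w*(2*l + 40) - 14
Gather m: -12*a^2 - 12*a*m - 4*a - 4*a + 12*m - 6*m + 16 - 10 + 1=-12*a^2 - 8*a + m*(6 - 12*a) + 7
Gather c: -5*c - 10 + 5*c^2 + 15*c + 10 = 5*c^2 + 10*c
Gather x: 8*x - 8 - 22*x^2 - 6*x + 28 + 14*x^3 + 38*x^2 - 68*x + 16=14*x^3 + 16*x^2 - 66*x + 36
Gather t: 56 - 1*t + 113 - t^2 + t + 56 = 225 - t^2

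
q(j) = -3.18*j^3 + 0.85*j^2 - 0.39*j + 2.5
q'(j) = -9.54*j^2 + 1.7*j - 0.39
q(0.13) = 2.46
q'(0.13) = -0.33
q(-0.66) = 4.04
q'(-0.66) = -5.67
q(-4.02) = 224.39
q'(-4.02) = -161.39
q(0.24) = 2.41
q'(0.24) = -0.53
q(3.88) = -171.96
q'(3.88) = -137.41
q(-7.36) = 1319.24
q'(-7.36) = -529.68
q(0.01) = 2.50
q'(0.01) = -0.37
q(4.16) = -213.34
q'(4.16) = -158.41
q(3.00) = -76.88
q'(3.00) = -81.15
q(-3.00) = 97.18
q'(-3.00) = -91.35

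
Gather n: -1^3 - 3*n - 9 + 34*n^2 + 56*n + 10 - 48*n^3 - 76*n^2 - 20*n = -48*n^3 - 42*n^2 + 33*n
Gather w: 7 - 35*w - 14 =-35*w - 7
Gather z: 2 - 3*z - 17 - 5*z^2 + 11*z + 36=-5*z^2 + 8*z + 21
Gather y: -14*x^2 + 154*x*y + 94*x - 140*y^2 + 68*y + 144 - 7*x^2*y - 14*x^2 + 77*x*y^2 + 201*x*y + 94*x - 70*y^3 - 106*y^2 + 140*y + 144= -28*x^2 + 188*x - 70*y^3 + y^2*(77*x - 246) + y*(-7*x^2 + 355*x + 208) + 288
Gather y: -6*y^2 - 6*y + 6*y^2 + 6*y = 0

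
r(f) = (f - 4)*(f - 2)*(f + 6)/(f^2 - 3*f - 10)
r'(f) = (3 - 2*f)*(f - 4)*(f - 2)*(f + 6)/(f^2 - 3*f - 10)^2 + (f - 4)*(f - 2)/(f^2 - 3*f - 10) + (f - 4)*(f + 6)/(f^2 - 3*f - 10) + (f - 2)*(f + 6)/(f^2 - 3*f - 10) = (f^4 - 6*f^3 - 2*f^2 - 96*f + 424)/(f^4 - 6*f^3 - 11*f^2 + 60*f + 100)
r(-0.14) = -5.43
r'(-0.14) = 4.79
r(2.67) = 0.71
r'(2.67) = 0.76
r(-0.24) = -5.93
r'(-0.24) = 5.26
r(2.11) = 0.14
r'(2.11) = 1.25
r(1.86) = -0.19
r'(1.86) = 1.44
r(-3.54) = 7.81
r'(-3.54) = 6.72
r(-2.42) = 32.60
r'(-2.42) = 78.66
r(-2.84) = 15.89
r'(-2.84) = 20.36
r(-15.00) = -11.18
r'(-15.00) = 1.07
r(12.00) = 14.69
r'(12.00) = 0.97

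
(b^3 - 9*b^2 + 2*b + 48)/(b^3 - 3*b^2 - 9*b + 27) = (b^2 - 6*b - 16)/(b^2 - 9)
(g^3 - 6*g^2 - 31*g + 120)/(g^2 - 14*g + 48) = (g^2 + 2*g - 15)/(g - 6)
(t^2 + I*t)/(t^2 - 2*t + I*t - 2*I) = t/(t - 2)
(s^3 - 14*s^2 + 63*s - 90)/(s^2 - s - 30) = (s^2 - 8*s + 15)/(s + 5)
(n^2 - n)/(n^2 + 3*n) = (n - 1)/(n + 3)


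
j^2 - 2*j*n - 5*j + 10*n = (j - 5)*(j - 2*n)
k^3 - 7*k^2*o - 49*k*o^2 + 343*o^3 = (k - 7*o)^2*(k + 7*o)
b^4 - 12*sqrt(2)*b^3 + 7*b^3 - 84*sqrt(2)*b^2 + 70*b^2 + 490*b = b*(b + 7)*(b - 7*sqrt(2))*(b - 5*sqrt(2))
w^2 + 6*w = w*(w + 6)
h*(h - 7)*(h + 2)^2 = h^4 - 3*h^3 - 24*h^2 - 28*h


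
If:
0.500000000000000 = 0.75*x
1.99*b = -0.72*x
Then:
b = -0.24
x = 0.67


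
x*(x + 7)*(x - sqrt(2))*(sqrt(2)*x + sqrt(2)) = sqrt(2)*x^4 - 2*x^3 + 8*sqrt(2)*x^3 - 16*x^2 + 7*sqrt(2)*x^2 - 14*x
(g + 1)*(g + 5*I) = g^2 + g + 5*I*g + 5*I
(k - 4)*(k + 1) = k^2 - 3*k - 4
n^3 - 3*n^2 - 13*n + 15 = (n - 5)*(n - 1)*(n + 3)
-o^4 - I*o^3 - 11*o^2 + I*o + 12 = (o - 3*I)*(o + 4*I)*(I*o - I)*(I*o + I)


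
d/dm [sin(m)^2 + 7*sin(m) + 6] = (2*sin(m) + 7)*cos(m)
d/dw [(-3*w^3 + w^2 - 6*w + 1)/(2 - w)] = (6*w^3 - 19*w^2 + 4*w - 11)/(w^2 - 4*w + 4)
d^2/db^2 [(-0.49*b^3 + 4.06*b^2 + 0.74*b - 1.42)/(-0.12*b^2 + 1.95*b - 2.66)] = (2.22044604925031e-16*b^4 + 1.492242*b^3 - 7.35138000000001*b^2 + 20.225832*b - 55.23806)/(0.001728*b^6 - 0.08424*b^5 + 1.483812*b^4 - 11.149515*b^3 + 32.891166*b^2 - 41.39226*b + 18.821096)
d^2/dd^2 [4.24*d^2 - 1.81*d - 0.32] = 8.48000000000000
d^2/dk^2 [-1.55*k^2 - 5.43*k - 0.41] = -3.10000000000000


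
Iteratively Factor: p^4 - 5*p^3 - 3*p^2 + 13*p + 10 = (p + 1)*(p^3 - 6*p^2 + 3*p + 10) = (p - 2)*(p + 1)*(p^2 - 4*p - 5) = (p - 2)*(p + 1)^2*(p - 5)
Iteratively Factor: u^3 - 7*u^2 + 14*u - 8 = (u - 2)*(u^2 - 5*u + 4) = (u - 4)*(u - 2)*(u - 1)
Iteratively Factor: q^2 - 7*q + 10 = (q - 5)*(q - 2)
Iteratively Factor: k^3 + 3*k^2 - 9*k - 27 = (k + 3)*(k^2 - 9) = (k + 3)^2*(k - 3)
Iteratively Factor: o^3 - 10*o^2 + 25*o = (o)*(o^2 - 10*o + 25) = o*(o - 5)*(o - 5)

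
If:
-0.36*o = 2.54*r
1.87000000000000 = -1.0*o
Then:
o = -1.87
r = 0.27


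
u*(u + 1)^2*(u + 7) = u^4 + 9*u^3 + 15*u^2 + 7*u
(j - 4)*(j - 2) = j^2 - 6*j + 8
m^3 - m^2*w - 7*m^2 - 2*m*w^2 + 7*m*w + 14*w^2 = (m - 7)*(m - 2*w)*(m + w)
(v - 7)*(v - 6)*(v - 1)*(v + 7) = v^4 - 7*v^3 - 43*v^2 + 343*v - 294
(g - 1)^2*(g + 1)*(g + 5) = g^4 + 4*g^3 - 6*g^2 - 4*g + 5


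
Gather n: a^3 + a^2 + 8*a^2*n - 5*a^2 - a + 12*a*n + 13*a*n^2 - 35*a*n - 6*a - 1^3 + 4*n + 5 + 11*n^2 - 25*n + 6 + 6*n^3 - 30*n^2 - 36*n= a^3 - 4*a^2 - 7*a + 6*n^3 + n^2*(13*a - 19) + n*(8*a^2 - 23*a - 57) + 10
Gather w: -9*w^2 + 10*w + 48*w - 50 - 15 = -9*w^2 + 58*w - 65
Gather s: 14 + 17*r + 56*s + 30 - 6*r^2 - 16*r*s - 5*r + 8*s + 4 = -6*r^2 + 12*r + s*(64 - 16*r) + 48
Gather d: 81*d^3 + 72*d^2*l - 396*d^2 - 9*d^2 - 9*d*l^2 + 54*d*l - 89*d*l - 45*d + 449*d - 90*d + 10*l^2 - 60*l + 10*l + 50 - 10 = 81*d^3 + d^2*(72*l - 405) + d*(-9*l^2 - 35*l + 314) + 10*l^2 - 50*l + 40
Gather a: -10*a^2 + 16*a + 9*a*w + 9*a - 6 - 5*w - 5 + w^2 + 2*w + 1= -10*a^2 + a*(9*w + 25) + w^2 - 3*w - 10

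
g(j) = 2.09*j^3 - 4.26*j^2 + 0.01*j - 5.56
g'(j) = 6.27*j^2 - 8.52*j + 0.01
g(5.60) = 227.94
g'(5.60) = 148.93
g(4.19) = 73.43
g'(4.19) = 74.39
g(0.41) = -6.13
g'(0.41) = -2.43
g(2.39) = -1.34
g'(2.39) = 15.46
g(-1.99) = -38.92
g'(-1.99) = 41.79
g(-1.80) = -31.57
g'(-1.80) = 35.66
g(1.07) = -7.87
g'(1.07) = -1.93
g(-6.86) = -880.81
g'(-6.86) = 353.52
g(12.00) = 2992.64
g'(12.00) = 800.65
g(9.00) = 1173.08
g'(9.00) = 431.20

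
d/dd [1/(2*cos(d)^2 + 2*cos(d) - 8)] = (2*cos(d) + 1)*sin(d)/(2*(cos(d)^2 + cos(d) - 4)^2)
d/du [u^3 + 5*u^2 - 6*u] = 3*u^2 + 10*u - 6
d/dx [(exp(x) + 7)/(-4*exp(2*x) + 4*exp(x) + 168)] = ((exp(x) + 7)*(2*exp(x) - 1) - exp(2*x) + exp(x) + 42)*exp(x)/(4*(-exp(2*x) + exp(x) + 42)^2)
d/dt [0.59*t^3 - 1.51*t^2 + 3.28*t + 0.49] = 1.77*t^2 - 3.02*t + 3.28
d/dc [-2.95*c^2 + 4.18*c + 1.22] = 4.18 - 5.9*c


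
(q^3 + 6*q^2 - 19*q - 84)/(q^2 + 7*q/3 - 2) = 3*(q^2 + 3*q - 28)/(3*q - 2)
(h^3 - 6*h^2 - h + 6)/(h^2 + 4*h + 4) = (h^3 - 6*h^2 - h + 6)/(h^2 + 4*h + 4)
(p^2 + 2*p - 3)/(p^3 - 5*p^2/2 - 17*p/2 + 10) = 2*(p + 3)/(2*p^2 - 3*p - 20)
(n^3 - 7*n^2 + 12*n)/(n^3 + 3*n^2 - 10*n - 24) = n*(n - 4)/(n^2 + 6*n + 8)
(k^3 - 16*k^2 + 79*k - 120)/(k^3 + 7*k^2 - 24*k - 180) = (k^2 - 11*k + 24)/(k^2 + 12*k + 36)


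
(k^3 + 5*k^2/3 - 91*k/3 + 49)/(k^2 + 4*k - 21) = k - 7/3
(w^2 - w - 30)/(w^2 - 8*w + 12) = (w + 5)/(w - 2)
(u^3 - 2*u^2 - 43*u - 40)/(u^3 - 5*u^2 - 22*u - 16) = (u + 5)/(u + 2)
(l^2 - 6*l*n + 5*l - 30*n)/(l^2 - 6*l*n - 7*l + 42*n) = (l + 5)/(l - 7)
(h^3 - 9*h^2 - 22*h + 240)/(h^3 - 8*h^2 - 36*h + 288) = (h + 5)/(h + 6)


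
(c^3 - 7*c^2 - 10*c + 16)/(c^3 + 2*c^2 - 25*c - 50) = (c^2 - 9*c + 8)/(c^2 - 25)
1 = 1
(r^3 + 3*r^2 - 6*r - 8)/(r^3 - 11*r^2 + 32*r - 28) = (r^2 + 5*r + 4)/(r^2 - 9*r + 14)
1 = 1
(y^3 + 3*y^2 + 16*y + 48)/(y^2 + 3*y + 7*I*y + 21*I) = (y^2 + 16)/(y + 7*I)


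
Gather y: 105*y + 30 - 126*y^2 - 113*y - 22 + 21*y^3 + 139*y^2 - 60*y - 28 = 21*y^3 + 13*y^2 - 68*y - 20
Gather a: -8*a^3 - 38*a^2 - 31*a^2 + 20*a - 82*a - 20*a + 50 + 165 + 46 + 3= -8*a^3 - 69*a^2 - 82*a + 264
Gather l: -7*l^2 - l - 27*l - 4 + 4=-7*l^2 - 28*l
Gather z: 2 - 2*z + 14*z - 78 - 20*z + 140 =64 - 8*z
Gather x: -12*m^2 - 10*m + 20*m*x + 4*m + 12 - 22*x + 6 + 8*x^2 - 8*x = -12*m^2 - 6*m + 8*x^2 + x*(20*m - 30) + 18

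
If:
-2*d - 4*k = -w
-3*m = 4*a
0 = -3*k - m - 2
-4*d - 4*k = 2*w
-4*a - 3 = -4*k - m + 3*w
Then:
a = -3/4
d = 3/2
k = -1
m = 1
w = -1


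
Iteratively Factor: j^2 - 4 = (j - 2)*(j + 2)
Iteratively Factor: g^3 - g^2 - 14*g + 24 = (g - 3)*(g^2 + 2*g - 8) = (g - 3)*(g + 4)*(g - 2)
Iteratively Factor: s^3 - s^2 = (s)*(s^2 - s) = s*(s - 1)*(s)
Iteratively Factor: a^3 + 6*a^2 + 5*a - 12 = (a - 1)*(a^2 + 7*a + 12) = (a - 1)*(a + 3)*(a + 4)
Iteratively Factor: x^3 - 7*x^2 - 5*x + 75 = (x - 5)*(x^2 - 2*x - 15) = (x - 5)*(x + 3)*(x - 5)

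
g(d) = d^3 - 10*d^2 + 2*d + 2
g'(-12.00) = 674.00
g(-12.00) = -3190.00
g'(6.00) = -10.00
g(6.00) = -130.00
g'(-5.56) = 205.94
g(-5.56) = -490.14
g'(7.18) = 13.06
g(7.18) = -129.02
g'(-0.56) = 14.14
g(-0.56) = -2.43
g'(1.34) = -19.41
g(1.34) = -10.87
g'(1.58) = -22.11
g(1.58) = -15.86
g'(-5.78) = 217.83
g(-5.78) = -536.74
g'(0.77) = -11.62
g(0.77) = -1.93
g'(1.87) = -24.91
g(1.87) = -22.69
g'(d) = 3*d^2 - 20*d + 2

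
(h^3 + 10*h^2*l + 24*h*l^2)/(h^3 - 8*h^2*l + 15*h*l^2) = (h^2 + 10*h*l + 24*l^2)/(h^2 - 8*h*l + 15*l^2)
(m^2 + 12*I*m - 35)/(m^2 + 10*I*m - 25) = (m + 7*I)/(m + 5*I)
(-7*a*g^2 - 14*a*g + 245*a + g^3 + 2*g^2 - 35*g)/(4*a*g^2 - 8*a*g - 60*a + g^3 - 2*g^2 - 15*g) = (-7*a*g - 49*a + g^2 + 7*g)/(4*a*g + 12*a + g^2 + 3*g)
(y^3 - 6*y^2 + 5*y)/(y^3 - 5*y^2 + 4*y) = (y - 5)/(y - 4)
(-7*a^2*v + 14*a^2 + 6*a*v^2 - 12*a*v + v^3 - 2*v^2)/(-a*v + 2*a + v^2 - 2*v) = 7*a + v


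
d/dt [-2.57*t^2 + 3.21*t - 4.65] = 3.21 - 5.14*t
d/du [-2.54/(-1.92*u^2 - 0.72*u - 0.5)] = (-9.7536*u - 1.8288)/(1.92*u^2 + 0.72*u + 0.5)^2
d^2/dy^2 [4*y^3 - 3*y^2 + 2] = 24*y - 6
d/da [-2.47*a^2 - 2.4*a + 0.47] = -4.94*a - 2.4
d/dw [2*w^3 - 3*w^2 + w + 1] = 6*w^2 - 6*w + 1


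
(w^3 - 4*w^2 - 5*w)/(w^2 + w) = w - 5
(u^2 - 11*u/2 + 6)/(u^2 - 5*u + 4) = (u - 3/2)/(u - 1)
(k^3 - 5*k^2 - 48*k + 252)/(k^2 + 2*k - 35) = (k^2 - 12*k + 36)/(k - 5)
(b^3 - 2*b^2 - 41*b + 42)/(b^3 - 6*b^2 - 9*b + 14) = (b + 6)/(b + 2)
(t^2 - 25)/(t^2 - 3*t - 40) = (t - 5)/(t - 8)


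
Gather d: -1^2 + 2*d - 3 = 2*d - 4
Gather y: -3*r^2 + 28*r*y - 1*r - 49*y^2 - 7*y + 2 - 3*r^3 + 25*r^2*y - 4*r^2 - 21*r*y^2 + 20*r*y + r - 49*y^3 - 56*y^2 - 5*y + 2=-3*r^3 - 7*r^2 - 49*y^3 + y^2*(-21*r - 105) + y*(25*r^2 + 48*r - 12) + 4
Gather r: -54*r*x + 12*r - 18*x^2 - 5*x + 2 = r*(12 - 54*x) - 18*x^2 - 5*x + 2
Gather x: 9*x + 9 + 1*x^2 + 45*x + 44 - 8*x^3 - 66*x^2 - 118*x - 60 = -8*x^3 - 65*x^2 - 64*x - 7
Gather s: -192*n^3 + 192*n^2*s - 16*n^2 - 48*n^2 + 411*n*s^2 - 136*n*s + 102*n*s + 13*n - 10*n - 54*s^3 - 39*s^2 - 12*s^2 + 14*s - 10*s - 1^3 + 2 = -192*n^3 - 64*n^2 + 3*n - 54*s^3 + s^2*(411*n - 51) + s*(192*n^2 - 34*n + 4) + 1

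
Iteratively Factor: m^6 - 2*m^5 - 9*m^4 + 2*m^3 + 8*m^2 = (m - 1)*(m^5 - m^4 - 10*m^3 - 8*m^2) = (m - 1)*(m + 2)*(m^4 - 3*m^3 - 4*m^2) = (m - 4)*(m - 1)*(m + 2)*(m^3 + m^2) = m*(m - 4)*(m - 1)*(m + 2)*(m^2 + m) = m^2*(m - 4)*(m - 1)*(m + 2)*(m + 1)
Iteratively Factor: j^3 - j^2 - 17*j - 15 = (j + 1)*(j^2 - 2*j - 15) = (j + 1)*(j + 3)*(j - 5)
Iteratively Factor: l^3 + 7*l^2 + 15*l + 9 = (l + 3)*(l^2 + 4*l + 3) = (l + 3)^2*(l + 1)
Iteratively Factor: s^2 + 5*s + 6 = (s + 2)*(s + 3)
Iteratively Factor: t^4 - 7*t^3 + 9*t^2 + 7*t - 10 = (t - 2)*(t^3 - 5*t^2 - t + 5) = (t - 2)*(t - 1)*(t^2 - 4*t - 5) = (t - 2)*(t - 1)*(t + 1)*(t - 5)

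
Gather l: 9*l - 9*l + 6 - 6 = 0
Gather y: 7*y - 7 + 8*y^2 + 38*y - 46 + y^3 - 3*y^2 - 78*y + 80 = y^3 + 5*y^2 - 33*y + 27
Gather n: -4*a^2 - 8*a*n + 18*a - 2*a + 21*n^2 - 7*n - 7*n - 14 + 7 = -4*a^2 + 16*a + 21*n^2 + n*(-8*a - 14) - 7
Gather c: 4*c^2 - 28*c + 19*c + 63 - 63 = 4*c^2 - 9*c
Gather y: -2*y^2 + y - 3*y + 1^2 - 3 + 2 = -2*y^2 - 2*y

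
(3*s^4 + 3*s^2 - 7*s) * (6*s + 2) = 18*s^5 + 6*s^4 + 18*s^3 - 36*s^2 - 14*s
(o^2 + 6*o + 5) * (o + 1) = o^3 + 7*o^2 + 11*o + 5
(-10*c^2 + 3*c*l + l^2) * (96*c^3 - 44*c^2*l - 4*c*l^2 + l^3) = -960*c^5 + 728*c^4*l + 4*c^3*l^2 - 66*c^2*l^3 - c*l^4 + l^5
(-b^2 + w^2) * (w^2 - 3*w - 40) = -b^2*w^2 + 3*b^2*w + 40*b^2 + w^4 - 3*w^3 - 40*w^2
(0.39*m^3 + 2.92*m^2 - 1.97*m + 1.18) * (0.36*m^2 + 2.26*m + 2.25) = 0.1404*m^5 + 1.9326*m^4 + 6.7675*m^3 + 2.5426*m^2 - 1.7657*m + 2.655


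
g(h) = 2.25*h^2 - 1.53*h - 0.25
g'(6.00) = 25.47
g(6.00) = 71.57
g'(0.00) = -1.53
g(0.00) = -0.25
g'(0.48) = 0.63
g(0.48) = -0.47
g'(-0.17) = -2.30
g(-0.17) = 0.08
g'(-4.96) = -23.85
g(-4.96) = 62.69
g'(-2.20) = -11.43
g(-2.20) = 14.01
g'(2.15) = 8.14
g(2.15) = 6.86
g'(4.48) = 18.63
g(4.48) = 38.05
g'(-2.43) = -12.46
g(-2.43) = 16.75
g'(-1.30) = -7.38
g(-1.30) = 5.54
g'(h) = 4.5*h - 1.53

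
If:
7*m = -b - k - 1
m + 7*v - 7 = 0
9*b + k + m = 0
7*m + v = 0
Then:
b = 1/64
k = 1/192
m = -7/48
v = 49/48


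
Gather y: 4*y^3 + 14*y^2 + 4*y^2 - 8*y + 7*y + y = 4*y^3 + 18*y^2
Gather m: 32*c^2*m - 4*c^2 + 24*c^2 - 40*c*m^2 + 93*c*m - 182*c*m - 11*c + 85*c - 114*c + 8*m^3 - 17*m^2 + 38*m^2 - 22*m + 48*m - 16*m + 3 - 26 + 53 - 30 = 20*c^2 - 40*c + 8*m^3 + m^2*(21 - 40*c) + m*(32*c^2 - 89*c + 10)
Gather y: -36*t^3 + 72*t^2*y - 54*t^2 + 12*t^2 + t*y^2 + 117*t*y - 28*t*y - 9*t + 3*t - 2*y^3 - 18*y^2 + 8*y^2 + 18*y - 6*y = -36*t^3 - 42*t^2 - 6*t - 2*y^3 + y^2*(t - 10) + y*(72*t^2 + 89*t + 12)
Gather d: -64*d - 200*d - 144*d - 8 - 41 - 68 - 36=-408*d - 153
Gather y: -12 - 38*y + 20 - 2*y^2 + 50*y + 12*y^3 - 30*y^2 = 12*y^3 - 32*y^2 + 12*y + 8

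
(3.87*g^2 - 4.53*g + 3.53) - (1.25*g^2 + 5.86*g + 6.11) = 2.62*g^2 - 10.39*g - 2.58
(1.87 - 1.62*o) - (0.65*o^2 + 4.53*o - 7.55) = -0.65*o^2 - 6.15*o + 9.42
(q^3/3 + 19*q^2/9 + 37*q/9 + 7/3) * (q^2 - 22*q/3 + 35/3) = q^5/3 - q^4/3 - 202*q^3/27 - 86*q^2/27 + 833*q/27 + 245/9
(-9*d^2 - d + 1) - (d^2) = -10*d^2 - d + 1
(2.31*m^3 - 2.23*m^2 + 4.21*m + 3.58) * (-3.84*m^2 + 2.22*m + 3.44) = -8.8704*m^5 + 13.6914*m^4 - 13.1706*m^3 - 12.0722*m^2 + 22.43*m + 12.3152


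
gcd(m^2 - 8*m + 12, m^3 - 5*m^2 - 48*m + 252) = m - 6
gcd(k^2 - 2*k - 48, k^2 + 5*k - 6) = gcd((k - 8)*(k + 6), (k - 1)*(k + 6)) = k + 6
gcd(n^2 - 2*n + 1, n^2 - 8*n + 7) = n - 1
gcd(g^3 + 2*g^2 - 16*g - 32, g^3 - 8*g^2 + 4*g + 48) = g^2 - 2*g - 8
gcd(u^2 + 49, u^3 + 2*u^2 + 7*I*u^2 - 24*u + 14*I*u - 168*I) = u + 7*I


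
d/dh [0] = 0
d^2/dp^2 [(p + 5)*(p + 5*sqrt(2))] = 2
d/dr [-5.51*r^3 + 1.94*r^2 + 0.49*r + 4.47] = -16.53*r^2 + 3.88*r + 0.49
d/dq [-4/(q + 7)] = 4/(q + 7)^2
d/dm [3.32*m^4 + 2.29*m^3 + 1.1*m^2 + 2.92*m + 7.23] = 13.28*m^3 + 6.87*m^2 + 2.2*m + 2.92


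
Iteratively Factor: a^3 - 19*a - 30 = (a + 2)*(a^2 - 2*a - 15) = (a - 5)*(a + 2)*(a + 3)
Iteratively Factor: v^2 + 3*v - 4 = (v - 1)*(v + 4)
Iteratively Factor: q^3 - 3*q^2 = (q)*(q^2 - 3*q) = q^2*(q - 3)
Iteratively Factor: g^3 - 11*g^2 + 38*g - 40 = (g - 2)*(g^2 - 9*g + 20) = (g - 4)*(g - 2)*(g - 5)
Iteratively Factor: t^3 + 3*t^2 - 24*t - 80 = (t - 5)*(t^2 + 8*t + 16) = (t - 5)*(t + 4)*(t + 4)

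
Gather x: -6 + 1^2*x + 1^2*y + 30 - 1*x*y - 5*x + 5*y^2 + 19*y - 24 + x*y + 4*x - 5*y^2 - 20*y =0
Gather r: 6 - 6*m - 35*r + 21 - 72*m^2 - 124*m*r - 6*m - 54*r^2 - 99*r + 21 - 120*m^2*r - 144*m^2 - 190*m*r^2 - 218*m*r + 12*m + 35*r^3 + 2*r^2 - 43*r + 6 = -216*m^2 + 35*r^3 + r^2*(-190*m - 52) + r*(-120*m^2 - 342*m - 177) + 54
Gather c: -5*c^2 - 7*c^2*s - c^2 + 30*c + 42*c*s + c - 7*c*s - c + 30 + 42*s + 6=c^2*(-7*s - 6) + c*(35*s + 30) + 42*s + 36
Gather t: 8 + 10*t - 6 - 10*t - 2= 0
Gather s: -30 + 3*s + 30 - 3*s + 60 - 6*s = 60 - 6*s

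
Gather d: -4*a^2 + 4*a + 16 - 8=-4*a^2 + 4*a + 8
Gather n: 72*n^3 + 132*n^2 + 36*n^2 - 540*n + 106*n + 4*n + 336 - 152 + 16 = 72*n^3 + 168*n^2 - 430*n + 200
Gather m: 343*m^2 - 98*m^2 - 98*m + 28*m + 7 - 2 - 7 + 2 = 245*m^2 - 70*m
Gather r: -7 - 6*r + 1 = -6*r - 6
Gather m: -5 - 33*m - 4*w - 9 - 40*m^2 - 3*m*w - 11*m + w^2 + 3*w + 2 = -40*m^2 + m*(-3*w - 44) + w^2 - w - 12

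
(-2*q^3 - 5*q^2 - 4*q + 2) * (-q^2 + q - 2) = 2*q^5 + 3*q^4 + 3*q^3 + 4*q^2 + 10*q - 4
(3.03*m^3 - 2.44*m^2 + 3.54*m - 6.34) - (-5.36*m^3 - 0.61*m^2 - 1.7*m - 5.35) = 8.39*m^3 - 1.83*m^2 + 5.24*m - 0.99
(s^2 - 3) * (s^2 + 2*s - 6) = s^4 + 2*s^3 - 9*s^2 - 6*s + 18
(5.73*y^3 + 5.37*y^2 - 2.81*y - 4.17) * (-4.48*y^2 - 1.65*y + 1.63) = -25.6704*y^5 - 33.5121*y^4 + 13.0682*y^3 + 32.0712*y^2 + 2.3002*y - 6.7971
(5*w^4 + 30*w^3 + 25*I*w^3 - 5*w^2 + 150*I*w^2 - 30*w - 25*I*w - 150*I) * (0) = 0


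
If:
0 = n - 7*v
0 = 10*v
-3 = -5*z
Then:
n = 0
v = 0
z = 3/5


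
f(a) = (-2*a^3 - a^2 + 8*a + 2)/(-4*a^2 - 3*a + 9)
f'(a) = (8*a + 3)*(-2*a^3 - a^2 + 8*a + 2)/(-4*a^2 - 3*a + 9)^2 + (-6*a^2 - 2*a + 8)/(-4*a^2 - 3*a + 9) = (8*a^4 + 12*a^3 - 19*a^2 - 2*a + 78)/(16*a^4 + 24*a^3 - 63*a^2 - 54*a + 81)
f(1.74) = -0.28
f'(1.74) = 2.21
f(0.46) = 0.78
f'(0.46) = 1.63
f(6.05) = 2.76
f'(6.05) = 0.53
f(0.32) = 0.58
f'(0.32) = 1.30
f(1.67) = -0.45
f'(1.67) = 2.72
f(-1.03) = -0.65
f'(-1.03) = 0.91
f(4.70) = 2.03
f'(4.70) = 0.55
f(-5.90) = -2.94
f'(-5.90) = 0.53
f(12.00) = 5.81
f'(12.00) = 0.51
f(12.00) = 5.81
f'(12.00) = 0.51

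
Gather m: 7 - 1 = 6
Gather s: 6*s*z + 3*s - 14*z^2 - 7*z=s*(6*z + 3) - 14*z^2 - 7*z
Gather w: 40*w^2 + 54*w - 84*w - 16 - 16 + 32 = 40*w^2 - 30*w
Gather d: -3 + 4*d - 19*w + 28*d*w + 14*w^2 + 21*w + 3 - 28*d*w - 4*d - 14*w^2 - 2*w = 0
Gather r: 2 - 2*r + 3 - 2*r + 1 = 6 - 4*r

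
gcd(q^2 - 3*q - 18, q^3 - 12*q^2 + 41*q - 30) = q - 6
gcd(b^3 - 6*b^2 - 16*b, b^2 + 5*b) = b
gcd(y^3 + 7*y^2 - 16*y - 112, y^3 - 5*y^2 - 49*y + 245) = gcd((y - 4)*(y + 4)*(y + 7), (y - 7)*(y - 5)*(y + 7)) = y + 7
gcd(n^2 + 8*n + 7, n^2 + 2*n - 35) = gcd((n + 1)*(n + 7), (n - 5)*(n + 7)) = n + 7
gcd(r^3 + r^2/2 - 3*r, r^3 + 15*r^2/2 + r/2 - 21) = r^2 + r/2 - 3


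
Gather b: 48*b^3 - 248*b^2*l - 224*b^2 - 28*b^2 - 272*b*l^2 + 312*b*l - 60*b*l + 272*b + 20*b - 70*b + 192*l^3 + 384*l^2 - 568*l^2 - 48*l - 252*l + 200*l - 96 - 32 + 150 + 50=48*b^3 + b^2*(-248*l - 252) + b*(-272*l^2 + 252*l + 222) + 192*l^3 - 184*l^2 - 100*l + 72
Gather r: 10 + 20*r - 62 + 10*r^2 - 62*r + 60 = 10*r^2 - 42*r + 8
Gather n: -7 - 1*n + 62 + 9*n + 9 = 8*n + 64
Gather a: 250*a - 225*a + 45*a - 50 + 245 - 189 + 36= 70*a + 42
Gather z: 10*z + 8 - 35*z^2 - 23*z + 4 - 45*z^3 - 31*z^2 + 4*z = -45*z^3 - 66*z^2 - 9*z + 12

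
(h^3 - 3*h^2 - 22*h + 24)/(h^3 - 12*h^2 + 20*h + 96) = (h^2 + 3*h - 4)/(h^2 - 6*h - 16)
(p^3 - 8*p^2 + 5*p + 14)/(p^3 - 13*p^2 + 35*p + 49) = (p - 2)/(p - 7)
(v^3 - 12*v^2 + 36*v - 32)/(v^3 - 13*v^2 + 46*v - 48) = (v - 2)/(v - 3)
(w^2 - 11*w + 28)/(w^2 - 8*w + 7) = (w - 4)/(w - 1)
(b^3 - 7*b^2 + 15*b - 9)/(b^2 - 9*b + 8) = (b^2 - 6*b + 9)/(b - 8)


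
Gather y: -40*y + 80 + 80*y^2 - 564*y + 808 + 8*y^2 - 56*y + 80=88*y^2 - 660*y + 968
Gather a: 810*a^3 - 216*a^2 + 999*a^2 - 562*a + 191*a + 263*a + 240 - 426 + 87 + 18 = 810*a^3 + 783*a^2 - 108*a - 81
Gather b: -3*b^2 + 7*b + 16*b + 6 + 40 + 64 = -3*b^2 + 23*b + 110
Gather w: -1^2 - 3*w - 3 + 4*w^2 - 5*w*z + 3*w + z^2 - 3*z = 4*w^2 - 5*w*z + z^2 - 3*z - 4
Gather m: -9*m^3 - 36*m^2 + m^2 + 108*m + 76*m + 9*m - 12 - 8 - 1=-9*m^3 - 35*m^2 + 193*m - 21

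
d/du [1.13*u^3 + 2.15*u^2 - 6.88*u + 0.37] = 3.39*u^2 + 4.3*u - 6.88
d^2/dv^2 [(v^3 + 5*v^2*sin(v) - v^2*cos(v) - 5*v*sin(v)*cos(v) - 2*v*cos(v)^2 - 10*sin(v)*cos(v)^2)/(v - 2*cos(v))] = -5*v*sin(v) - v*cos(v) - 2*sin(v) - 10*sin(2*v) + 10*cos(v) + 2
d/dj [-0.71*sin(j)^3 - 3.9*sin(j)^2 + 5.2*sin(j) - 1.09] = (-2.13*sin(j)^2 - 7.8*sin(j) + 5.2)*cos(j)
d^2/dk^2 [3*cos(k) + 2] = -3*cos(k)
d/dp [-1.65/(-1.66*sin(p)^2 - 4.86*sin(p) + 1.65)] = -(5.478*sin(p) + 8.019)*cos(p)/(1.66*sin(p)^2 + 4.86*sin(p) - 1.65)^2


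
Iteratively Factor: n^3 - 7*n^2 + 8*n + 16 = (n + 1)*(n^2 - 8*n + 16) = (n - 4)*(n + 1)*(n - 4)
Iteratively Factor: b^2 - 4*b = (b)*(b - 4)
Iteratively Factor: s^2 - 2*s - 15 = (s - 5)*(s + 3)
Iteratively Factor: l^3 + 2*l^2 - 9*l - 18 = (l - 3)*(l^2 + 5*l + 6) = (l - 3)*(l + 2)*(l + 3)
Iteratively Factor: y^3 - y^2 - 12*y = (y + 3)*(y^2 - 4*y) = (y - 4)*(y + 3)*(y)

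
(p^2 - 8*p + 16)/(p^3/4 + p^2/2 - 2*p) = 4*(p^2 - 8*p + 16)/(p*(p^2 + 2*p - 8))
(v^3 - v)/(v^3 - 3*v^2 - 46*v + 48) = v*(v + 1)/(v^2 - 2*v - 48)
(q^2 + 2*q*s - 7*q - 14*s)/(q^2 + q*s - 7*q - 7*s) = (q + 2*s)/(q + s)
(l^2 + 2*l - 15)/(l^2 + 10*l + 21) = (l^2 + 2*l - 15)/(l^2 + 10*l + 21)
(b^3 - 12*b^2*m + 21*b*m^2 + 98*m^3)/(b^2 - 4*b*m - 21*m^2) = (b^2 - 5*b*m - 14*m^2)/(b + 3*m)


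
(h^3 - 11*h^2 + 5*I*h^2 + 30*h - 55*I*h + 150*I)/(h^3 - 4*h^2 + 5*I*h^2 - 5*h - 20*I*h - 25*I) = (h - 6)/(h + 1)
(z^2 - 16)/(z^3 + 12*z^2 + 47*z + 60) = (z - 4)/(z^2 + 8*z + 15)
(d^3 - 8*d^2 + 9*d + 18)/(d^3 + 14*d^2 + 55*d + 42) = (d^2 - 9*d + 18)/(d^2 + 13*d + 42)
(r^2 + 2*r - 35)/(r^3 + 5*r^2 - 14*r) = (r - 5)/(r*(r - 2))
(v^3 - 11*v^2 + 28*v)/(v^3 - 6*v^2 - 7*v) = (v - 4)/(v + 1)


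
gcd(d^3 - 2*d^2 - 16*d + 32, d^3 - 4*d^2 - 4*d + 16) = d^2 - 6*d + 8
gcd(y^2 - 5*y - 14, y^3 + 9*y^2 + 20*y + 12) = y + 2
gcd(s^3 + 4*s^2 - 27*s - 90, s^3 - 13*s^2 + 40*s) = s - 5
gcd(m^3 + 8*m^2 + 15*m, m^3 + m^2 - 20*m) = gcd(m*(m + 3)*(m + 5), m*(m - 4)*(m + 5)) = m^2 + 5*m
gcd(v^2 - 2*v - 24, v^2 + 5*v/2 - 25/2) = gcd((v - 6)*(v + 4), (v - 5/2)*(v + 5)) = 1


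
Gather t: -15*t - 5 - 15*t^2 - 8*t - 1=-15*t^2 - 23*t - 6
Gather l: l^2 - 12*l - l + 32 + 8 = l^2 - 13*l + 40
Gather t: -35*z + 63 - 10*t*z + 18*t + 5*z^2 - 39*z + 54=t*(18 - 10*z) + 5*z^2 - 74*z + 117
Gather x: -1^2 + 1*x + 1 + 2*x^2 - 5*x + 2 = 2*x^2 - 4*x + 2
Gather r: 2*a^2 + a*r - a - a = 2*a^2 + a*r - 2*a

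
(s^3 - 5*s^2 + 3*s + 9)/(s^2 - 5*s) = (s^3 - 5*s^2 + 3*s + 9)/(s*(s - 5))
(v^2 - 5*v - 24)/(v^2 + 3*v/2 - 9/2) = 2*(v - 8)/(2*v - 3)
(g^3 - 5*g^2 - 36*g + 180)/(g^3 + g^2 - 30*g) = (g - 6)/g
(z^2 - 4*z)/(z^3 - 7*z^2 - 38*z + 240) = z*(z - 4)/(z^3 - 7*z^2 - 38*z + 240)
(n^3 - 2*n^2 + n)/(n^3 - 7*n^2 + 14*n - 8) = n*(n - 1)/(n^2 - 6*n + 8)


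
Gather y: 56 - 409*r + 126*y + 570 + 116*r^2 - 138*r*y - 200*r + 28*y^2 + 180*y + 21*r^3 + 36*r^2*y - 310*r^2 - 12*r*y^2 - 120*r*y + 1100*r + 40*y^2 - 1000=21*r^3 - 194*r^2 + 491*r + y^2*(68 - 12*r) + y*(36*r^2 - 258*r + 306) - 374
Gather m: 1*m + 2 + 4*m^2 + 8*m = 4*m^2 + 9*m + 2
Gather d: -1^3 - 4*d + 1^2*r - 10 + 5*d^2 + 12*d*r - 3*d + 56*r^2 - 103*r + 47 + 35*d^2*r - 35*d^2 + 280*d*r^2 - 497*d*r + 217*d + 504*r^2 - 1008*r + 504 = d^2*(35*r - 30) + d*(280*r^2 - 485*r + 210) + 560*r^2 - 1110*r + 540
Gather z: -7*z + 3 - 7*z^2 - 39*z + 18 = -7*z^2 - 46*z + 21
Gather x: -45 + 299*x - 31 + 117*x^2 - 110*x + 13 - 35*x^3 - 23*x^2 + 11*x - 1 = -35*x^3 + 94*x^2 + 200*x - 64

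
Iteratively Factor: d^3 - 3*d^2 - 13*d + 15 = (d - 5)*(d^2 + 2*d - 3) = (d - 5)*(d - 1)*(d + 3)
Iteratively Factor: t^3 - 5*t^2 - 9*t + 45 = (t + 3)*(t^2 - 8*t + 15) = (t - 5)*(t + 3)*(t - 3)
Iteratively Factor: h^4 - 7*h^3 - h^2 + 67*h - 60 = (h - 4)*(h^3 - 3*h^2 - 13*h + 15) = (h - 5)*(h - 4)*(h^2 + 2*h - 3) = (h - 5)*(h - 4)*(h - 1)*(h + 3)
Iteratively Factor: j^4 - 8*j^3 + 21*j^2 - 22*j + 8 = (j - 1)*(j^3 - 7*j^2 + 14*j - 8) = (j - 1)^2*(j^2 - 6*j + 8) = (j - 4)*(j - 1)^2*(j - 2)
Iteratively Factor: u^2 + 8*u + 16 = (u + 4)*(u + 4)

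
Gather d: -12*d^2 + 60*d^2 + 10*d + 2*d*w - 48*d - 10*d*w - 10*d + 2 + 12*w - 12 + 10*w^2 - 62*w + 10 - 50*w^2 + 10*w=48*d^2 + d*(-8*w - 48) - 40*w^2 - 40*w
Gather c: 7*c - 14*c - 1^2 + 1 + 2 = 2 - 7*c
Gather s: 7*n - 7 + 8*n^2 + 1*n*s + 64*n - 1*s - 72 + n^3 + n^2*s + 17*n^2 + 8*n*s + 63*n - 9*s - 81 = n^3 + 25*n^2 + 134*n + s*(n^2 + 9*n - 10) - 160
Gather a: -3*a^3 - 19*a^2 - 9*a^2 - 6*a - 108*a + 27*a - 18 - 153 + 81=-3*a^3 - 28*a^2 - 87*a - 90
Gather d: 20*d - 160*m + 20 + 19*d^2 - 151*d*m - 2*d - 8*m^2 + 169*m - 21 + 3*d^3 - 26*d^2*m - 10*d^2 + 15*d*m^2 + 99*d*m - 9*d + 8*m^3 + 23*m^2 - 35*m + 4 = 3*d^3 + d^2*(9 - 26*m) + d*(15*m^2 - 52*m + 9) + 8*m^3 + 15*m^2 - 26*m + 3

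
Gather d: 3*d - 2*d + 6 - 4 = d + 2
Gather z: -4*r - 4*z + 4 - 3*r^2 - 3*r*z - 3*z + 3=-3*r^2 - 4*r + z*(-3*r - 7) + 7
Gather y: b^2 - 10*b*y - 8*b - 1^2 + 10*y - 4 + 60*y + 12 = b^2 - 8*b + y*(70 - 10*b) + 7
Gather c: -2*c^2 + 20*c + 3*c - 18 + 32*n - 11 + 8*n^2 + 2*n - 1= -2*c^2 + 23*c + 8*n^2 + 34*n - 30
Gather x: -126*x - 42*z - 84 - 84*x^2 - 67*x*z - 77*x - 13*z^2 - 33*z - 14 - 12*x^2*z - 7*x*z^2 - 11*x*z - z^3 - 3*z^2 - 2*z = x^2*(-12*z - 84) + x*(-7*z^2 - 78*z - 203) - z^3 - 16*z^2 - 77*z - 98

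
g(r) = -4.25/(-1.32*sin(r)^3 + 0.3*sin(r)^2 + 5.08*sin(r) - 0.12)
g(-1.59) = 1.19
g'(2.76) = -6.16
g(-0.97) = 1.26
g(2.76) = -2.44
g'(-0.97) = 0.40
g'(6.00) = 8.49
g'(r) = -4.25*(3.96*sin(r)^2*cos(r) - 0.6*sin(r)*cos(r) - 5.08*cos(r))/(-1.32*sin(r)^3 + 0.3*sin(r)^2 + 5.08*sin(r) - 0.12)^2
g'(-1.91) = -0.11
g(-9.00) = 2.05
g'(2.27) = -0.78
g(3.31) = 4.44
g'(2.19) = -0.59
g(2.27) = -1.27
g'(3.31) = -22.28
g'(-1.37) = 0.05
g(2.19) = -1.21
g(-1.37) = 1.19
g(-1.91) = 1.20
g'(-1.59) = -0.00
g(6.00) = 2.86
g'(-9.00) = -3.76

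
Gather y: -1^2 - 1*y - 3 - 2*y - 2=-3*y - 6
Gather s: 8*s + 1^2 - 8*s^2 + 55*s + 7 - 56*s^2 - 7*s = -64*s^2 + 56*s + 8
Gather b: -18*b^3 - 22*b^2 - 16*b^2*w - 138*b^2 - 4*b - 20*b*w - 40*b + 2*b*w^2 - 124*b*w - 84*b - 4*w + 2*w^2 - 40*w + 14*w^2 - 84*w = -18*b^3 + b^2*(-16*w - 160) + b*(2*w^2 - 144*w - 128) + 16*w^2 - 128*w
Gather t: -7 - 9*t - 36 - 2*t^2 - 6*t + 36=-2*t^2 - 15*t - 7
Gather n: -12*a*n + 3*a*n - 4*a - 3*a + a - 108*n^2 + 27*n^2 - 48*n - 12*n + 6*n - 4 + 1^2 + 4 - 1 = -6*a - 81*n^2 + n*(-9*a - 54)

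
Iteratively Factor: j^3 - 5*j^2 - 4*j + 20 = (j + 2)*(j^2 - 7*j + 10) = (j - 2)*(j + 2)*(j - 5)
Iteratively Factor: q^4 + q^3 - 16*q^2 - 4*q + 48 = (q - 3)*(q^3 + 4*q^2 - 4*q - 16) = (q - 3)*(q + 4)*(q^2 - 4) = (q - 3)*(q - 2)*(q + 4)*(q + 2)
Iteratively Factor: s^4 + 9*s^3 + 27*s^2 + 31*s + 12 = (s + 1)*(s^3 + 8*s^2 + 19*s + 12) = (s + 1)*(s + 4)*(s^2 + 4*s + 3) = (s + 1)*(s + 3)*(s + 4)*(s + 1)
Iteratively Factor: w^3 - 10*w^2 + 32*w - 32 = (w - 2)*(w^2 - 8*w + 16) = (w - 4)*(w - 2)*(w - 4)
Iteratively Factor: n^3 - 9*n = (n)*(n^2 - 9) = n*(n - 3)*(n + 3)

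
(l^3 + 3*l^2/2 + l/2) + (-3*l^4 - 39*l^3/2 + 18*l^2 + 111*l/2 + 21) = -3*l^4 - 37*l^3/2 + 39*l^2/2 + 56*l + 21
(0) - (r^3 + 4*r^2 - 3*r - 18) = -r^3 - 4*r^2 + 3*r + 18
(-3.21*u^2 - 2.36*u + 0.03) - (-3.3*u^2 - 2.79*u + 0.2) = 0.0899999999999999*u^2 + 0.43*u - 0.17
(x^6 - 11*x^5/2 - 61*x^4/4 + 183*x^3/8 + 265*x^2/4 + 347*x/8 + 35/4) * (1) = x^6 - 11*x^5/2 - 61*x^4/4 + 183*x^3/8 + 265*x^2/4 + 347*x/8 + 35/4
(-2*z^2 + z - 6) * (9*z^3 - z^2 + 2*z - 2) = -18*z^5 + 11*z^4 - 59*z^3 + 12*z^2 - 14*z + 12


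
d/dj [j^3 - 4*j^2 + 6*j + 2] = 3*j^2 - 8*j + 6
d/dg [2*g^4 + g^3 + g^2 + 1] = g*(8*g^2 + 3*g + 2)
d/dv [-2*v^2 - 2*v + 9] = -4*v - 2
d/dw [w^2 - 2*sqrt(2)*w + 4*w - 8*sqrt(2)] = 2*w - 2*sqrt(2) + 4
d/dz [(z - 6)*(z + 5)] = 2*z - 1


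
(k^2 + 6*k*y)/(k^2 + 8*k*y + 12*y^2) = k/(k + 2*y)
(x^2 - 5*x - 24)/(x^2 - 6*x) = (x^2 - 5*x - 24)/(x*(x - 6))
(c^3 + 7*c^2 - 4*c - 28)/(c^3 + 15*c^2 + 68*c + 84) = (c - 2)/(c + 6)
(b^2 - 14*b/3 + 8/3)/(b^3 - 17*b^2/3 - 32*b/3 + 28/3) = (b - 4)/(b^2 - 5*b - 14)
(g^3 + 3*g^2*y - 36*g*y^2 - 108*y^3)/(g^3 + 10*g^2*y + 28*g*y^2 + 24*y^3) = (g^2 - 3*g*y - 18*y^2)/(g^2 + 4*g*y + 4*y^2)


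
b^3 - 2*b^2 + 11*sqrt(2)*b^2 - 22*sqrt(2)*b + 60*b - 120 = (b - 2)*(b + 5*sqrt(2))*(b + 6*sqrt(2))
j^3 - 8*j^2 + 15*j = j*(j - 5)*(j - 3)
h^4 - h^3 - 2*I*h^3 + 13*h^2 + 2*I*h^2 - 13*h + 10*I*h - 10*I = (h - 1)*(h - 5*I)*(h + I)*(h + 2*I)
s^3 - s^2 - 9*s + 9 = (s - 3)*(s - 1)*(s + 3)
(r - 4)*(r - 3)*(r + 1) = r^3 - 6*r^2 + 5*r + 12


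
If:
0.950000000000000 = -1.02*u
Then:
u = -0.93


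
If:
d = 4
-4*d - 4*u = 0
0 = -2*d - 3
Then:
No Solution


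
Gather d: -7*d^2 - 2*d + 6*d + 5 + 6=-7*d^2 + 4*d + 11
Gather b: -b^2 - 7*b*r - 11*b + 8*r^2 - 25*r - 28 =-b^2 + b*(-7*r - 11) + 8*r^2 - 25*r - 28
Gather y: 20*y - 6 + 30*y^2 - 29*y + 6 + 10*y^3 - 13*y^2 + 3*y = 10*y^3 + 17*y^2 - 6*y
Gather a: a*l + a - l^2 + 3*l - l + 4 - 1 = a*(l + 1) - l^2 + 2*l + 3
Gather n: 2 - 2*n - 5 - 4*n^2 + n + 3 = -4*n^2 - n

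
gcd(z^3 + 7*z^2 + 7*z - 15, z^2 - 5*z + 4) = z - 1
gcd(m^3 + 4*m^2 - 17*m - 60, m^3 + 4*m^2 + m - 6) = m + 3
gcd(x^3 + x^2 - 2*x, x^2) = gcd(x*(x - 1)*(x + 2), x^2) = x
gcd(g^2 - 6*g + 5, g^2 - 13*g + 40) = g - 5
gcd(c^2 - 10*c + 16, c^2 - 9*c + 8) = c - 8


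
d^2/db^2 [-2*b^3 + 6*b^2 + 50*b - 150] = 12 - 12*b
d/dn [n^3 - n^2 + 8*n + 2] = 3*n^2 - 2*n + 8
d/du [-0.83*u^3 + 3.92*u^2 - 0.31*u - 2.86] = -2.49*u^2 + 7.84*u - 0.31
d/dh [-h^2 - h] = -2*h - 1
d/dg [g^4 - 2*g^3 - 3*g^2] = 2*g*(2*g^2 - 3*g - 3)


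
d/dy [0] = 0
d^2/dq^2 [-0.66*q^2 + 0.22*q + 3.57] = -1.32000000000000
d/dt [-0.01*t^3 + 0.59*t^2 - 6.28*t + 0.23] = -0.03*t^2 + 1.18*t - 6.28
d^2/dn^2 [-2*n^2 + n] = -4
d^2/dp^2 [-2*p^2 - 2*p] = -4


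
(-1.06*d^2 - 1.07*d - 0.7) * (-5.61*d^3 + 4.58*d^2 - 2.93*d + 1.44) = 5.9466*d^5 + 1.1479*d^4 + 2.1322*d^3 - 1.5973*d^2 + 0.5102*d - 1.008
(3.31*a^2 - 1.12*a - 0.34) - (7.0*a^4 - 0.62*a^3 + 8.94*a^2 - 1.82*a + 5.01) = -7.0*a^4 + 0.62*a^3 - 5.63*a^2 + 0.7*a - 5.35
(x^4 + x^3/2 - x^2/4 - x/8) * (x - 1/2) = x^5 - x^3/2 + x/16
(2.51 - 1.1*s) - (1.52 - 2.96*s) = 1.86*s + 0.99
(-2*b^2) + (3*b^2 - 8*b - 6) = b^2 - 8*b - 6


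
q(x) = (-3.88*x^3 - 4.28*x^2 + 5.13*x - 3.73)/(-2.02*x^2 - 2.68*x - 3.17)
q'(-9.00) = 2.01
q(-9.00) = -17.05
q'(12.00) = 1.95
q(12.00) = 22.27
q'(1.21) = 1.46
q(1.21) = 1.14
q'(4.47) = 2.01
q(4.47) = 7.44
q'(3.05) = 2.01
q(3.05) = 4.58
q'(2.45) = 1.98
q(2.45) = 3.38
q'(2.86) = 2.00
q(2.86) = 4.20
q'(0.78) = 0.75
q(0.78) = 0.64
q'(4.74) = 2.00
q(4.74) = 7.98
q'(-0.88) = -0.15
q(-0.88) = 3.75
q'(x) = (4.04*x + 2.68)*(-3.88*x^3 - 4.28*x^2 + 5.13*x - 3.73)/(-2.02*x^2 - 2.68*x - 3.17)^2 + (-11.64*x^2 - 8.56*x + 5.13)/(-2.02*x^2 - 2.68*x - 3.17) = (7.8376*x^4 + 20.7968*x^3 + 58.7318*x^2 + 12.066*x - 26.2585)/(4.0804*x^4 + 10.8272*x^3 + 19.9892*x^2 + 16.9912*x + 10.0489)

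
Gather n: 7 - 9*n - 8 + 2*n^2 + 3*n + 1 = 2*n^2 - 6*n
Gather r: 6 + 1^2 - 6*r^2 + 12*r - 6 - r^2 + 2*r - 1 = -7*r^2 + 14*r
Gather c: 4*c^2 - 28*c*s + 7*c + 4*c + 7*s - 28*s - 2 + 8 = 4*c^2 + c*(11 - 28*s) - 21*s + 6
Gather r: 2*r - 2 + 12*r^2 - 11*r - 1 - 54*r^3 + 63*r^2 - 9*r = -54*r^3 + 75*r^2 - 18*r - 3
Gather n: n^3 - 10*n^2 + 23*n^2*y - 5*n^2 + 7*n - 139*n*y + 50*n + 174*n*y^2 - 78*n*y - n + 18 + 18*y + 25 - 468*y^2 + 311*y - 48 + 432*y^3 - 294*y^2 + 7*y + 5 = n^3 + n^2*(23*y - 15) + n*(174*y^2 - 217*y + 56) + 432*y^3 - 762*y^2 + 336*y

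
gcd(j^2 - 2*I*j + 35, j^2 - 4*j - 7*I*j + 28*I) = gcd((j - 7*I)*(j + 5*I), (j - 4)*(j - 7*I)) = j - 7*I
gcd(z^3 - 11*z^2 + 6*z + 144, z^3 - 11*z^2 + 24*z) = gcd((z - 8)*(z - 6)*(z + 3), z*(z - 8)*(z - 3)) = z - 8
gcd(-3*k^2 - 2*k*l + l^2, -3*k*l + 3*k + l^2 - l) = 3*k - l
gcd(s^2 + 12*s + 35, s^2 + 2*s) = 1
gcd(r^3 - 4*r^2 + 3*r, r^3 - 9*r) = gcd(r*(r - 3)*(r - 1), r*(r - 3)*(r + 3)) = r^2 - 3*r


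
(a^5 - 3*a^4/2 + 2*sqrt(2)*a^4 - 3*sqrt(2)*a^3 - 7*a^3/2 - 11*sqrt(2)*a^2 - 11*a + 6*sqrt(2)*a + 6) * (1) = a^5 - 3*a^4/2 + 2*sqrt(2)*a^4 - 3*sqrt(2)*a^3 - 7*a^3/2 - 11*sqrt(2)*a^2 - 11*a + 6*sqrt(2)*a + 6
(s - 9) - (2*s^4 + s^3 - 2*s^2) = -2*s^4 - s^3 + 2*s^2 + s - 9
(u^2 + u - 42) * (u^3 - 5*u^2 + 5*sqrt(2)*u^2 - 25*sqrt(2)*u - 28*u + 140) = u^5 - 4*u^4 + 5*sqrt(2)*u^4 - 75*u^3 - 20*sqrt(2)*u^3 - 235*sqrt(2)*u^2 + 322*u^2 + 1316*u + 1050*sqrt(2)*u - 5880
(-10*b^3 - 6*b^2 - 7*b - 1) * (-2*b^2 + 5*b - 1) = 20*b^5 - 38*b^4 - 6*b^3 - 27*b^2 + 2*b + 1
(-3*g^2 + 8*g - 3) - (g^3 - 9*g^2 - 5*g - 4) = -g^3 + 6*g^2 + 13*g + 1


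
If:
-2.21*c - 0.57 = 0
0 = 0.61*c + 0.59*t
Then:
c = -0.26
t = 0.27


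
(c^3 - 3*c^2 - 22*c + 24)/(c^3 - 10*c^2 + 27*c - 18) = (c + 4)/(c - 3)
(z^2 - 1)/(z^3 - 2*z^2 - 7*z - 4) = (z - 1)/(z^2 - 3*z - 4)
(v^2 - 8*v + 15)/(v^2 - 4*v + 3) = (v - 5)/(v - 1)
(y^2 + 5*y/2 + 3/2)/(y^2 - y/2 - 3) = (y + 1)/(y - 2)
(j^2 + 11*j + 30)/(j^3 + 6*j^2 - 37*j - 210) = (j + 6)/(j^2 + j - 42)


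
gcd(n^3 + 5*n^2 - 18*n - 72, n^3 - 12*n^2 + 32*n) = n - 4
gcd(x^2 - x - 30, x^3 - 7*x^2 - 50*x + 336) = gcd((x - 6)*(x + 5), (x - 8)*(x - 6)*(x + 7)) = x - 6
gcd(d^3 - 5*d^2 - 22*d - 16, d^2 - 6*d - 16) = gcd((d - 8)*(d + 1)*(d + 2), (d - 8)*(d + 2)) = d^2 - 6*d - 16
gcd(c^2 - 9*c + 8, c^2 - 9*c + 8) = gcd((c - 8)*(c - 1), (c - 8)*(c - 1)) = c^2 - 9*c + 8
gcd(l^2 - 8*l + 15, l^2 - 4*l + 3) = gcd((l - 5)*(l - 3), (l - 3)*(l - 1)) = l - 3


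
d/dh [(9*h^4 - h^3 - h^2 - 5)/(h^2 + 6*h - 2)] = (18*h^5 + 161*h^4 - 84*h^3 + 14*h + 30)/(h^4 + 12*h^3 + 32*h^2 - 24*h + 4)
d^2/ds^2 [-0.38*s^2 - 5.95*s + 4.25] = -0.760000000000000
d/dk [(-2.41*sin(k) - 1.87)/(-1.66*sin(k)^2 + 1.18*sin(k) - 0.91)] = (-4.0006*sin(k)^2 - 6.2084*sin(k) + 4.3997)*cos(k)/(2.7556*sin(k)^4 - 3.9176*sin(k)^3 + 4.4136*sin(k)^2 - 2.1476*sin(k) + 0.8281)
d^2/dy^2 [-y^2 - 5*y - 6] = -2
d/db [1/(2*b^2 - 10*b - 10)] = (5/2 - b)/(-b^2 + 5*b + 5)^2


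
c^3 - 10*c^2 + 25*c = c*(c - 5)^2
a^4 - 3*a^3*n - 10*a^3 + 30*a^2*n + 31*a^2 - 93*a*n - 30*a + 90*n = (a - 5)*(a - 3)*(a - 2)*(a - 3*n)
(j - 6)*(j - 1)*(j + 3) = j^3 - 4*j^2 - 15*j + 18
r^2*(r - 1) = r^3 - r^2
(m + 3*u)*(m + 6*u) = m^2 + 9*m*u + 18*u^2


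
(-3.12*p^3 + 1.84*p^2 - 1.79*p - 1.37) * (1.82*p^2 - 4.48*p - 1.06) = -5.6784*p^5 + 17.3264*p^4 - 8.1938*p^3 + 3.5754*p^2 + 8.035*p + 1.4522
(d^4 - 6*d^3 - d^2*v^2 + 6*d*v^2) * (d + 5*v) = d^5 + 5*d^4*v - 6*d^4 - d^3*v^2 - 30*d^3*v - 5*d^2*v^3 + 6*d^2*v^2 + 30*d*v^3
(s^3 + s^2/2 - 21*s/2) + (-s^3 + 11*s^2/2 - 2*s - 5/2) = 6*s^2 - 25*s/2 - 5/2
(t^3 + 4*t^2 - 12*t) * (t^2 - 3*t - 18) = t^5 + t^4 - 42*t^3 - 36*t^2 + 216*t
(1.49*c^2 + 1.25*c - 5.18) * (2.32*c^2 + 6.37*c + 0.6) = 3.4568*c^4 + 12.3913*c^3 - 3.1611*c^2 - 32.2466*c - 3.108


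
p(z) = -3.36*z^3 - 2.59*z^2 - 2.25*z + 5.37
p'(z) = -10.08*z^2 - 5.18*z - 2.25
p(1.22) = -7.33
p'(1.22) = -23.57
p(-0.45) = 6.16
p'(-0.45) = -1.96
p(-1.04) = 8.69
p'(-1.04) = -7.77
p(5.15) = -533.86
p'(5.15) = -296.27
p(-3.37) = 112.13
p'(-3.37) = -99.27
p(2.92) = -106.94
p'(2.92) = -103.32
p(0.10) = 5.12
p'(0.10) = -2.87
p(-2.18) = 32.78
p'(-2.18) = -38.86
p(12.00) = -6200.67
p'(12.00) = -1515.93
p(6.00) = -827.13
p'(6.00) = -396.21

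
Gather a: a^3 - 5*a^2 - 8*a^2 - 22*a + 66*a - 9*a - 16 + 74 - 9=a^3 - 13*a^2 + 35*a + 49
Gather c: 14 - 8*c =14 - 8*c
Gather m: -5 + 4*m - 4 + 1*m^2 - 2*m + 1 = m^2 + 2*m - 8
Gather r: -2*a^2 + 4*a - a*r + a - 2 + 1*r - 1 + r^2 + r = -2*a^2 + 5*a + r^2 + r*(2 - a) - 3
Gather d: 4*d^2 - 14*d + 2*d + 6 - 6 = 4*d^2 - 12*d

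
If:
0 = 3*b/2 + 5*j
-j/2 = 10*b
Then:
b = 0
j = 0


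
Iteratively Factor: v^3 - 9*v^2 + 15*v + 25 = (v + 1)*(v^2 - 10*v + 25) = (v - 5)*(v + 1)*(v - 5)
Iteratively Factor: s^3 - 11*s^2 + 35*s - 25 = (s - 1)*(s^2 - 10*s + 25) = (s - 5)*(s - 1)*(s - 5)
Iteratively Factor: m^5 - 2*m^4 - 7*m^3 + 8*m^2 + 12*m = (m)*(m^4 - 2*m^3 - 7*m^2 + 8*m + 12) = m*(m - 3)*(m^3 + m^2 - 4*m - 4) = m*(m - 3)*(m - 2)*(m^2 + 3*m + 2) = m*(m - 3)*(m - 2)*(m + 1)*(m + 2)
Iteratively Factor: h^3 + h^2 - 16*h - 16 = (h + 4)*(h^2 - 3*h - 4) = (h + 1)*(h + 4)*(h - 4)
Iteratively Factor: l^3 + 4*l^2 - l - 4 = (l - 1)*(l^2 + 5*l + 4) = (l - 1)*(l + 1)*(l + 4)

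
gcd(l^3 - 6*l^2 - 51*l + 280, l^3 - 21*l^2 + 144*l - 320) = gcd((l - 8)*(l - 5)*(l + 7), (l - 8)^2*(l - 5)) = l^2 - 13*l + 40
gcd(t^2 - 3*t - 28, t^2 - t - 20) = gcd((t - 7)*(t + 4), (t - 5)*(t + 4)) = t + 4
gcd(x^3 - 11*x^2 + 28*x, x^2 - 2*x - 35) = x - 7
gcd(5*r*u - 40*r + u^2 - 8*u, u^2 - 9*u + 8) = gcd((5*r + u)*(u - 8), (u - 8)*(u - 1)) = u - 8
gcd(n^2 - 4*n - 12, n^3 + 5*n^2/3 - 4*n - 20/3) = n + 2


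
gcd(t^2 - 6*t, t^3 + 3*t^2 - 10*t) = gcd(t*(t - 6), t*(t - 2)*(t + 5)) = t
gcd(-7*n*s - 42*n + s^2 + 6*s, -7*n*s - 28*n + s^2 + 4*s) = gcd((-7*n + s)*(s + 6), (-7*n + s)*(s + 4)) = -7*n + s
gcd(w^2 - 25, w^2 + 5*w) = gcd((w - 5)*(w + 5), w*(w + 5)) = w + 5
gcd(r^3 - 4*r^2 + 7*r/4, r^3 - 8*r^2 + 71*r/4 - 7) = r^2 - 4*r + 7/4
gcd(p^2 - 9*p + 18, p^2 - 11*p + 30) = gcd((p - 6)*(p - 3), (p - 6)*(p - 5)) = p - 6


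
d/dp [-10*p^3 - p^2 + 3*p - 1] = -30*p^2 - 2*p + 3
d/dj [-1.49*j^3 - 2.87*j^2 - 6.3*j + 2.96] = -4.47*j^2 - 5.74*j - 6.3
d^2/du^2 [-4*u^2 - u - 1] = -8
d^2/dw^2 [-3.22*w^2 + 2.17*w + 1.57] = -6.44000000000000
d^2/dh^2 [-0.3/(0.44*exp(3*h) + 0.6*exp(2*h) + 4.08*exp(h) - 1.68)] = ((1.188*exp(2*h) + 0.72*exp(h) + 1.224)*(0.44*exp(3*h) + 0.6*exp(2*h) + 4.08*exp(h) - 1.68) - 0.3*(1.32*exp(2*h) + 1.2*exp(h) + 4.08)*(2.64*exp(2*h) + 2.4*exp(h) + 8.16)*exp(h))*exp(h)/(0.44*exp(3*h) + 0.6*exp(2*h) + 4.08*exp(h) - 1.68)^3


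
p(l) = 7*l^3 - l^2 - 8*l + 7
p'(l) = 21*l^2 - 2*l - 8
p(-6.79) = -2176.11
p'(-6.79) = 973.77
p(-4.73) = -718.30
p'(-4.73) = 471.29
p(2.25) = 63.67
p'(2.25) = 93.81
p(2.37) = 75.61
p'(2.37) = 105.21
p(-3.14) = -194.45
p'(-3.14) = 205.33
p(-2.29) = -63.99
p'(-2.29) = 106.71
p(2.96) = 156.10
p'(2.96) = 170.07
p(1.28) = 9.80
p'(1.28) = 23.85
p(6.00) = 1435.00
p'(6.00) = 736.00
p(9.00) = 4957.00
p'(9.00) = 1675.00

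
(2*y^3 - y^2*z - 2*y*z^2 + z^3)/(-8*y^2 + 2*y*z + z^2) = (-y^2 + z^2)/(4*y + z)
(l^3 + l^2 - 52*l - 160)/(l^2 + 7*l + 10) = (l^2 - 4*l - 32)/(l + 2)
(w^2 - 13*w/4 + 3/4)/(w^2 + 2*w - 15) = (w - 1/4)/(w + 5)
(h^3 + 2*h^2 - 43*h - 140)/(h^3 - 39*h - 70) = (h + 4)/(h + 2)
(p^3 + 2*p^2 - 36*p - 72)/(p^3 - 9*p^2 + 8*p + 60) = (p + 6)/(p - 5)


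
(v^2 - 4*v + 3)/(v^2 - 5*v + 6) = (v - 1)/(v - 2)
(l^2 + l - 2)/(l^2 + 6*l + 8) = (l - 1)/(l + 4)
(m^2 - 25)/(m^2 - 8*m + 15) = (m + 5)/(m - 3)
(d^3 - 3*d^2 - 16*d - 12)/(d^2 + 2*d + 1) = (d^2 - 4*d - 12)/(d + 1)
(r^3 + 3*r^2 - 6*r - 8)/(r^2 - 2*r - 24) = (r^2 - r - 2)/(r - 6)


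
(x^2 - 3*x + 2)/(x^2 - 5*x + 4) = (x - 2)/(x - 4)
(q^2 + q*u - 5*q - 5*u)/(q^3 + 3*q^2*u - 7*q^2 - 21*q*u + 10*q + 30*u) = (q + u)/(q^2 + 3*q*u - 2*q - 6*u)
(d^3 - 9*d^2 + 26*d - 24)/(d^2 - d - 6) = (d^2 - 6*d + 8)/(d + 2)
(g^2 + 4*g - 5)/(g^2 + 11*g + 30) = (g - 1)/(g + 6)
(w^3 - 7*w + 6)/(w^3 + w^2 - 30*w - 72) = (w^2 - 3*w + 2)/(w^2 - 2*w - 24)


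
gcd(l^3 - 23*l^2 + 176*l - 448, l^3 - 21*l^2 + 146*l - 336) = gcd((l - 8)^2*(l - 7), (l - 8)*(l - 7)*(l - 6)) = l^2 - 15*l + 56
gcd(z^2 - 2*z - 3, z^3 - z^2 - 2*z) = z + 1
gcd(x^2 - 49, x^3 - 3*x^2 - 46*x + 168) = x + 7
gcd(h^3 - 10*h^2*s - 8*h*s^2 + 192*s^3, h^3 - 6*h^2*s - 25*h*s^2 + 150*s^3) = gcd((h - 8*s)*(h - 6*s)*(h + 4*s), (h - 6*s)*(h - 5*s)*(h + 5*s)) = -h + 6*s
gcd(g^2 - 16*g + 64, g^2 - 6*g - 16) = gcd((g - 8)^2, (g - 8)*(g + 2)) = g - 8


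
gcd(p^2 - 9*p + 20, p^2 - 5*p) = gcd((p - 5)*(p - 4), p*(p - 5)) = p - 5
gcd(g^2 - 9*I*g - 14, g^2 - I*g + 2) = g - 2*I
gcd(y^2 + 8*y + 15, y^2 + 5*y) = y + 5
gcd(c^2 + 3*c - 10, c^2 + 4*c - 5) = c + 5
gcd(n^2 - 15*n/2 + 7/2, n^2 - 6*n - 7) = n - 7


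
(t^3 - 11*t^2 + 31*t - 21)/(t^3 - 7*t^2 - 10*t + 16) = (t^2 - 10*t + 21)/(t^2 - 6*t - 16)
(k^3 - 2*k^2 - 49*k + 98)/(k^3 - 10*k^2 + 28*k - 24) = (k^2 - 49)/(k^2 - 8*k + 12)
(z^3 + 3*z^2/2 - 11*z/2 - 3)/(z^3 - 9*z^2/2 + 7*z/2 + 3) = (z + 3)/(z - 3)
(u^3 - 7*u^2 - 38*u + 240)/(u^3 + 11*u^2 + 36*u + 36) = (u^2 - 13*u + 40)/(u^2 + 5*u + 6)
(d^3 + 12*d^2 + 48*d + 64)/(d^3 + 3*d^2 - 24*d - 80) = (d + 4)/(d - 5)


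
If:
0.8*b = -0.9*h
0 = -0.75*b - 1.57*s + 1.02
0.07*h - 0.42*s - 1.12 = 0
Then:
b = 10.06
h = -8.94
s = -4.16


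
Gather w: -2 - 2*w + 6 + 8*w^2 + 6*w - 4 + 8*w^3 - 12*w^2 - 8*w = 8*w^3 - 4*w^2 - 4*w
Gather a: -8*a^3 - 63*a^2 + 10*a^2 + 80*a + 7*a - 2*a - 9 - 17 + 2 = -8*a^3 - 53*a^2 + 85*a - 24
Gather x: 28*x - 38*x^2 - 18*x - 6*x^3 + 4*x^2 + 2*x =-6*x^3 - 34*x^2 + 12*x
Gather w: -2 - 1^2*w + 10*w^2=10*w^2 - w - 2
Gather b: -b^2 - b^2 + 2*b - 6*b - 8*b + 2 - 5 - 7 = -2*b^2 - 12*b - 10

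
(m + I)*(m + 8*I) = m^2 + 9*I*m - 8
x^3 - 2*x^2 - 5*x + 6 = (x - 3)*(x - 1)*(x + 2)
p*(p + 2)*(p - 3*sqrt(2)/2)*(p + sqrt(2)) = p^4 - sqrt(2)*p^3/2 + 2*p^3 - 3*p^2 - sqrt(2)*p^2 - 6*p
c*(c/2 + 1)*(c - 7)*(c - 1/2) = c^4/2 - 11*c^3/4 - 23*c^2/4 + 7*c/2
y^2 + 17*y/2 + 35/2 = (y + 7/2)*(y + 5)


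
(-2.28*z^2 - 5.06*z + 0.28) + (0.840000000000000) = -2.28*z^2 - 5.06*z + 1.12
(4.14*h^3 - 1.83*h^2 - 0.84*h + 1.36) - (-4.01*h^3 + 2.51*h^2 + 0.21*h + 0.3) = 8.15*h^3 - 4.34*h^2 - 1.05*h + 1.06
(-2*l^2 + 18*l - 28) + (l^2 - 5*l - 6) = -l^2 + 13*l - 34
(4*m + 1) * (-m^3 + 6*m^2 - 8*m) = -4*m^4 + 23*m^3 - 26*m^2 - 8*m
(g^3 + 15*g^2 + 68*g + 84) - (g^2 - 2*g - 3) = g^3 + 14*g^2 + 70*g + 87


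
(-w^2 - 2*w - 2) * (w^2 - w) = -w^4 - w^3 + 2*w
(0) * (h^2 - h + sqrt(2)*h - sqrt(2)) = 0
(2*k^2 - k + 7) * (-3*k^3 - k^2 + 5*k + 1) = -6*k^5 + k^4 - 10*k^3 - 10*k^2 + 34*k + 7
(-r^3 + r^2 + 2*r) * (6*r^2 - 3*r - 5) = -6*r^5 + 9*r^4 + 14*r^3 - 11*r^2 - 10*r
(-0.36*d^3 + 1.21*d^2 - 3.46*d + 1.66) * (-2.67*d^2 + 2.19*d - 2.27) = 0.9612*d^5 - 4.0191*d^4 + 12.7053*d^3 - 14.7563*d^2 + 11.4896*d - 3.7682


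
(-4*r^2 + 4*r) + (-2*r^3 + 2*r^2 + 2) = -2*r^3 - 2*r^2 + 4*r + 2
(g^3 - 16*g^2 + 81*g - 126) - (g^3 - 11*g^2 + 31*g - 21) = -5*g^2 + 50*g - 105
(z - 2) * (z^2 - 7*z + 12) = z^3 - 9*z^2 + 26*z - 24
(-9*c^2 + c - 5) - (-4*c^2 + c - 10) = 5 - 5*c^2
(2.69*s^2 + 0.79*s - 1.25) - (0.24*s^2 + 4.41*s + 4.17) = 2.45*s^2 - 3.62*s - 5.42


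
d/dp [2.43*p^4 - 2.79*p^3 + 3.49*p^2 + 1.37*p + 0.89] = 9.72*p^3 - 8.37*p^2 + 6.98*p + 1.37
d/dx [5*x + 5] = 5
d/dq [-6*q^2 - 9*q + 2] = -12*q - 9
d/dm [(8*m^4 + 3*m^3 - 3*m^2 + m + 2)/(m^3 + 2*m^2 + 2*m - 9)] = (8*m^6 + 32*m^5 + 57*m^4 - 278*m^3 - 95*m^2 + 46*m - 13)/(m^6 + 4*m^5 + 8*m^4 - 10*m^3 - 32*m^2 - 36*m + 81)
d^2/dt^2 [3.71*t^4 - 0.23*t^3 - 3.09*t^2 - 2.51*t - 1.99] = 44.52*t^2 - 1.38*t - 6.18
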